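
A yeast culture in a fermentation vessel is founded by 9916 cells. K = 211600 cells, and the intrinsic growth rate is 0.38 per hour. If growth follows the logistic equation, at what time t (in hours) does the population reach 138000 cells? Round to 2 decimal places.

9.58 hours

A = (K − N₀)/N₀ = (211600 − 9916)/9916 = 20.339.
Solve 211600/(1 + 20.339·e^(−0.38t)) = 138000: 1 + 20.339·e^(−0.38t) = 1.5333, so e^(−0.38t) = 0.0262219.
−0.38·t = ln(0.0262219) = -3.6412, so t = 3.6412/0.38 = 9.582.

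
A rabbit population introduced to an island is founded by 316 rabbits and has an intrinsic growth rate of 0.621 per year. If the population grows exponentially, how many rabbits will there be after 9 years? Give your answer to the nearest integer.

84520 rabbits

N(t) = N₀·e^(rt) = 316 × e^(0.621×9) = 316 × e^5.589.
e^5.589 ≈ 267.47, so N ≈ 316 × 267.47 = 84519.9.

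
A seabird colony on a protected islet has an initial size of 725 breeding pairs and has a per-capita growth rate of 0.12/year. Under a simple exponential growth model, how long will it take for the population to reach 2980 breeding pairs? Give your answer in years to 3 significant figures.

Set N₀·e^(rt) = 2980: e^(0.12·t) = 2980/725 = 4.1103.
0.12·t = ln(4.1103) = 1.4135, so t = 1.4135/0.12 = 11.779.

11.8 years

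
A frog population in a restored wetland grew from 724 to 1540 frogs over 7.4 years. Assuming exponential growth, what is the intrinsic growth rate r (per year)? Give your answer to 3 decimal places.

From N(t) = N₀·e^(rt): e^(r·7.4) = 1540/724 = 2.1271.
r·7.4 = ln(2.1271) = 0.75475, so r = 0.75475/7.4 = 0.10199.

0.102 per year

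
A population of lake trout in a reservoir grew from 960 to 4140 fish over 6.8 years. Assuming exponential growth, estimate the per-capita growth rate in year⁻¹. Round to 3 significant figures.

From N(t) = N₀·e^(rt): e^(r·6.8) = 4140/960 = 4.3125.
r·6.8 = ln(4.3125) = 1.4615, so r = 1.4615/6.8 = 0.21493.

0.215 per year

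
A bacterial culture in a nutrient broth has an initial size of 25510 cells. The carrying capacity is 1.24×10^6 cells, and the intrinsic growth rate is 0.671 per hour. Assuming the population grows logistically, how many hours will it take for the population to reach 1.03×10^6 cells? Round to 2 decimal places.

8.13 hours

A = (K − N₀)/N₀ = (1.24×10^6 − 25510)/25510 = 47.608.
Solve 1.24×10^6/(1 + 47.608·e^(−0.671t)) = 1.03×10^6: 1 + 47.608·e^(−0.671t) = 1.2039, so e^(−0.671t) = 0.00428251.
−0.671·t = ln(0.00428251) = -5.4532, so t = 5.4532/0.671 = 8.127.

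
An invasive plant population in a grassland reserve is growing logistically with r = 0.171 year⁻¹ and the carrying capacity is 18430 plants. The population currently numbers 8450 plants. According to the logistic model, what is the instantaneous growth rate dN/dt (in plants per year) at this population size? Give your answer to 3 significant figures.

782 plants per year

dN/dt = rN(1 − N/K) = 0.171 × 8450 × (1 − 8450/18430).
1 − 8450/18430 = 0.54151; dN/dt = 0.171 × 8450 × 0.54151 = 782.45.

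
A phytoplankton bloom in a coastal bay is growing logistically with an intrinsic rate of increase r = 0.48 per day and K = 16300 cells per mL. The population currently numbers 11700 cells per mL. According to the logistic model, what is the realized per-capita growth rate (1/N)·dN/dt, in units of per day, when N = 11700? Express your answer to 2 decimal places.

0.14 per day

(1/N)·dN/dt = r(1 − N/K) = 0.48 × (1 − 11700/16300).
= 0.48 × 0.28221 = 0.13546.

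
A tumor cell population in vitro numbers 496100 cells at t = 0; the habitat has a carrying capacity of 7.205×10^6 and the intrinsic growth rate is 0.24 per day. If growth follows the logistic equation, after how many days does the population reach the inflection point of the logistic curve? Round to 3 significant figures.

Logistic growth is fastest at N = K/2 = 3.6025×10^6.
A = (K − N₀)/N₀ = 13.523. Set K/(1 + A·e^(−rt)) = K/2 → A·e^(−rt) = 1.
e^(−0.24t) = 1/13.523 = 0.0739465, so t = ln(13.523)/0.24 = 2.6044/0.24 = 10.852.

10.9 days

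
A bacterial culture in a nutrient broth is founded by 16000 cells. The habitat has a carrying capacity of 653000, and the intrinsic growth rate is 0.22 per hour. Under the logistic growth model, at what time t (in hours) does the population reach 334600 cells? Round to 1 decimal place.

A = (K − N₀)/N₀ = (653000 − 16000)/16000 = 39.812.
Solve 653000/(1 + 39.812·e^(−0.22t)) = 334600: 1 + 39.812·e^(−0.22t) = 1.9516, so e^(−0.22t) = 0.0239016.
−0.22·t = ln(0.0239016) = -3.7338, so t = 3.7338/0.22 = 16.972.

17.0 hours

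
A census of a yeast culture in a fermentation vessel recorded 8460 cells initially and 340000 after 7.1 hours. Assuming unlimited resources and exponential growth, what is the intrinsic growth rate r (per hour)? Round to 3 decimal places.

0.520 per hour

From N(t) = N₀·e^(rt): e^(r·7.1) = 340000/8460 = 40.189.
r·7.1 = ln(40.189) = 3.6936, so r = 3.6936/7.1 = 0.52022.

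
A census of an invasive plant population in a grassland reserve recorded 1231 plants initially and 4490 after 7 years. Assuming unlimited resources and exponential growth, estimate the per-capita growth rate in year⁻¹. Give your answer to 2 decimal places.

From N(t) = N₀·e^(rt): e^(r·7) = 4490/1231 = 3.6474.
r·7 = ln(3.6474) = 1.294, so r = 1.294/7 = 0.18486.

0.18 per year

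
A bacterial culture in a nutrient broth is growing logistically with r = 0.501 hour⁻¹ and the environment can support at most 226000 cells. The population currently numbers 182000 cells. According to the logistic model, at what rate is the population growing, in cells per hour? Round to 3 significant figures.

17800 cells per hour

dN/dt = rN(1 − N/K) = 0.501 × 182000 × (1 − 182000/226000).
1 − 182000/226000 = 0.19469; dN/dt = 0.501 × 182000 × 0.19469 = 17752.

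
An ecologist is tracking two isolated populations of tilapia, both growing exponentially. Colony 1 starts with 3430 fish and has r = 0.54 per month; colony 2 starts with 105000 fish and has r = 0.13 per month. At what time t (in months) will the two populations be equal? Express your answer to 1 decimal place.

Set 3430·e^(0.54t) = 105000·e^(0.13t).
e^((0.54 − 0.13)t) = 105000/3430 → e^(0.41·t) = 30.612.
0.41·t = ln(30.612) = 3.4214, so t = 3.4214/0.41 = 8.3449.

8.3 months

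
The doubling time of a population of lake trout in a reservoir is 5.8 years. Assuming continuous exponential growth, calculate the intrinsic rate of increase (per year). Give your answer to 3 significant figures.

0.120 per year

r = ln(2)/t_d = 0.6931/5.8 = 0.11951.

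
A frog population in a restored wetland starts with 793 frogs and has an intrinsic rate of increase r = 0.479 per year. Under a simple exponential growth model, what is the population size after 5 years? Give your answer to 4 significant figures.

N(t) = N₀·e^(rt) = 793 × e^(0.479×5) = 793 × e^2.395.
e^2.395 ≈ 10.968, so N ≈ 793 × 10.968 = 8697.78.

8698 frogs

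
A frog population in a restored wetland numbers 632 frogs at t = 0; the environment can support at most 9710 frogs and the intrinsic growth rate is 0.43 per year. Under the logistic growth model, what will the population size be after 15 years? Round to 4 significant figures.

A = (K − N₀)/N₀ = (9710 − 632)/632 = 14.364.
N(t) = K/(1 + A·e^(−rt)) = 9710/(1 + 14.364×e^(−0.43×15)).
e^(−6.45) = 0.0015805; denominator = 1 + 14.364×0.0015805 = 1.0227.
N = 9710/1.0227 = 9494.45.

9494 frogs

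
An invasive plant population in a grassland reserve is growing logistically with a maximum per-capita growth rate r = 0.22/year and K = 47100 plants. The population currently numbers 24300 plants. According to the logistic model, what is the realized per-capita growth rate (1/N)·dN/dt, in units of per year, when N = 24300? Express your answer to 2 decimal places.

(1/N)·dN/dt = r(1 − N/K) = 0.22 × (1 − 24300/47100).
= 0.22 × 0.48408 = 0.1065.

0.11 per year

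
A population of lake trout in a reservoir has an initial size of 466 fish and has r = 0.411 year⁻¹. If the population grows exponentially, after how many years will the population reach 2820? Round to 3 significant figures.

4.38 years

Set N₀·e^(rt) = 2820: e^(0.411·t) = 2820/466 = 6.0515.
0.411·t = ln(6.0515) = 1.8003, so t = 1.8003/0.411 = 4.3803.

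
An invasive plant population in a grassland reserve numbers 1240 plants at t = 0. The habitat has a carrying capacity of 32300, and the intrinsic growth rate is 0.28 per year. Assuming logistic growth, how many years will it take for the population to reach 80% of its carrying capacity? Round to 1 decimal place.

A = (K − N₀)/N₀ = (32300 − 1240)/1240 = 25.048.
Solve 32300/(1 + 25.048·e^(−0.28t)) = 25840: 1 + 25.048·e^(−0.28t) = 1.25, so e^(−0.28t) = 0.00998068.
−0.28·t = ln(0.00998068) = -4.6071, so t = 4.6071/0.28 = 16.454.

16.5 years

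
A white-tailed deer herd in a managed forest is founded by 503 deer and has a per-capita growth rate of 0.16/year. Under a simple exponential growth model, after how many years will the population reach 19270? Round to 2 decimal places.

22.79 years

Set N₀·e^(rt) = 19270: e^(0.16·t) = 19270/503 = 38.31.
0.16·t = ln(38.31) = 3.6457, so t = 3.6457/0.16 = 22.786.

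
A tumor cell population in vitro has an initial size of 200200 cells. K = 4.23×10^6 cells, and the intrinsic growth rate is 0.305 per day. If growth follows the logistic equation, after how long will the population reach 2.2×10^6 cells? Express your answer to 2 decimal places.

10.11 days

A = (K − N₀)/N₀ = (4.23×10^6 − 200200)/200200 = 20.129.
Solve 4.23×10^6/(1 + 20.129·e^(−0.305t)) = 2.2×10^6: 1 + 20.129·e^(−0.305t) = 1.9227, so e^(−0.305t) = 0.045841.
−0.305·t = ln(0.045841) = -3.0826, so t = 3.0826/0.305 = 10.107.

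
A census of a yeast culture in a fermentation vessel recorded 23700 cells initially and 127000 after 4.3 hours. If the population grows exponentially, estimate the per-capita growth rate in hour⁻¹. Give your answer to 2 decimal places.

From N(t) = N₀·e^(rt): e^(r·4.3) = 127000/23700 = 5.3586.
r·4.3 = ln(5.3586) = 1.6787, so r = 1.6787/4.3 = 0.3904.

0.39 per hour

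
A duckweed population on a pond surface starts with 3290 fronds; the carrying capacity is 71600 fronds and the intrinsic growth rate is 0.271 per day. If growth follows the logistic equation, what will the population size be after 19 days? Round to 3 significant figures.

63900 fronds

A = (K − N₀)/N₀ = (71600 − 3290)/3290 = 20.763.
N(t) = K/(1 + A·e^(−rt)) = 71600/(1 + 20.763×e^(−0.271×19)).
e^(−5.149) = 0.0058052; denominator = 1 + 20.763×0.0058052 = 1.1205.
N = 71600/1.1205 = 63898.2.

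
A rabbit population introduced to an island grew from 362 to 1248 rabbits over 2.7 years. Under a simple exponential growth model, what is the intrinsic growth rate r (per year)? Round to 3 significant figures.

From N(t) = N₀·e^(rt): e^(r·2.7) = 1248/362 = 3.4475.
r·2.7 = ln(3.4475) = 1.2377, so r = 1.2377/2.7 = 0.45839.

0.458 per year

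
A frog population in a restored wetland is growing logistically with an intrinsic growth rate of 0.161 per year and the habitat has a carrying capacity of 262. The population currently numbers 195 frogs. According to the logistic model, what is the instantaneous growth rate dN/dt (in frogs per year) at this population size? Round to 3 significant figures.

8.03 frogs per year

dN/dt = rN(1 − N/K) = 0.161 × 195 × (1 − 195/262).
1 − 195/262 = 0.25573; dN/dt = 0.161 × 195 × 0.25573 = 8.0285.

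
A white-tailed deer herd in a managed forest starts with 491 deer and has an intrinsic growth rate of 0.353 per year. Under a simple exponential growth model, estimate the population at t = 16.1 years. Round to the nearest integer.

N(t) = N₀·e^(rt) = 491 × e^(0.353×16.1) = 491 × e^5.683.
e^5.683 ≈ 293.92, so N ≈ 491 × 293.92 = 144314.

144314 deer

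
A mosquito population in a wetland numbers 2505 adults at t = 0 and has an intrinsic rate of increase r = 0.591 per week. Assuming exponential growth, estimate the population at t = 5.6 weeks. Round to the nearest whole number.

N(t) = N₀·e^(rt) = 2505 × e^(0.591×5.6) = 2505 × e^3.31.
e^3.31 ≈ 27.374, so N ≈ 2505 × 27.374 = 68572.3.

68572 adults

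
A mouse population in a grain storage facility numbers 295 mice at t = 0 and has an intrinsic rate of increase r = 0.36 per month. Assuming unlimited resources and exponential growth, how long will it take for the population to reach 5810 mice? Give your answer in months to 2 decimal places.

Set N₀·e^(rt) = 5810: e^(0.36·t) = 5810/295 = 19.695.
0.36·t = ln(19.695) = 2.9804, so t = 2.9804/0.36 = 8.2788.

8.28 months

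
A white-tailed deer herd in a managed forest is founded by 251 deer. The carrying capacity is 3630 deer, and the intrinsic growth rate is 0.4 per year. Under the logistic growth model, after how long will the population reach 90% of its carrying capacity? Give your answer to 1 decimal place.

A = (K − N₀)/N₀ = (3630 − 251)/251 = 13.462.
Solve 3630/(1 + 13.462·e^(−0.4t)) = 3267: 1 + 13.462·e^(−0.4t) = 1.1111, so e^(−0.4t) = 0.00825359.
−0.4·t = ln(0.00825359) = -4.7971, so t = 4.7971/0.4 = 11.993.

12.0 years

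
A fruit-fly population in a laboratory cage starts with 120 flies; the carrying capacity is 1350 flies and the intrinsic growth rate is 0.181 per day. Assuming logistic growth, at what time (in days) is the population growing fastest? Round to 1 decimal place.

12.9 days

Logistic growth is fastest at N = K/2 = 675.
A = (K − N₀)/N₀ = 10.25. Set K/(1 + A·e^(−rt)) = K/2 → A·e^(−rt) = 1.
e^(−0.181t) = 1/10.25 = 0.097561, so t = ln(10.25)/0.181 = 2.3273/0.181 = 12.858.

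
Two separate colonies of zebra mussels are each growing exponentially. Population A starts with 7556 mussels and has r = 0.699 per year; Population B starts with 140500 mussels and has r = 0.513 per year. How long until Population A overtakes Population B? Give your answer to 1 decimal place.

15.7 years

Set 7556·e^(0.699t) = 140500·e^(0.513t).
e^((0.699 − 0.513)t) = 140500/7556 → e^(0.186·t) = 18.594.
0.186·t = ln(18.594) = 2.9229, so t = 2.9229/0.186 = 15.714.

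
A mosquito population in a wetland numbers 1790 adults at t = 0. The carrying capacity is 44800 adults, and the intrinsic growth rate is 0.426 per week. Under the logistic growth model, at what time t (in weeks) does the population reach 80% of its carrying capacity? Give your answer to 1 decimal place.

10.7 weeks

A = (K − N₀)/N₀ = (44800 − 1790)/1790 = 24.028.
Solve 44800/(1 + 24.028·e^(−0.426t)) = 35840: 1 + 24.028·e^(−0.426t) = 1.25, so e^(−0.426t) = 0.0104046.
−0.426·t = ln(0.0104046) = -4.5655, so t = 4.5655/0.426 = 10.717.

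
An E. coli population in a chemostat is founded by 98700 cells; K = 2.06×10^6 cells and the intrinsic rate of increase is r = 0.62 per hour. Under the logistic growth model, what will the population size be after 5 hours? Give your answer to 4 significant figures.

1087000 cells

A = (K − N₀)/N₀ = (2.06×10^6 − 98700)/98700 = 19.871.
N(t) = K/(1 + A·e^(−rt)) = 2.06×10^6/(1 + 19.871×e^(−0.62×5)).
e^(−3.1) = 0.045049; denominator = 1 + 19.871×0.045049 = 1.8952.
N = 2.06×10^6/1.8952 = 1.086964×10^6.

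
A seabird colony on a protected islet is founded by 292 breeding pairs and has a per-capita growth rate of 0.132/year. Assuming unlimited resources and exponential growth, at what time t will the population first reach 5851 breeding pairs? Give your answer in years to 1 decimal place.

Set N₀·e^(rt) = 5851: e^(0.132·t) = 5851/292 = 20.038.
0.132·t = ln(20.038) = 2.9976, so t = 2.9976/0.132 = 22.709.

22.7 years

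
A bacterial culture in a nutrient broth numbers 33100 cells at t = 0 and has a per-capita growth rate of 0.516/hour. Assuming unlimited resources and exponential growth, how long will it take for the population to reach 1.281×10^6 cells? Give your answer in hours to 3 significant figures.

Set N₀·e^(rt) = 1.281×10^6: e^(0.516·t) = 1.281×10^6/33100 = 38.701.
0.516·t = ln(38.701) = 3.6559, so t = 3.6559/0.516 = 7.085.

7.09 hours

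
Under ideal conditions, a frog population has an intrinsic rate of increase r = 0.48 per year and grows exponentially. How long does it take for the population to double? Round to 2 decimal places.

1.44 years

Doubling time t_d = ln(2)/r = 0.6931/0.48 = 1.4441.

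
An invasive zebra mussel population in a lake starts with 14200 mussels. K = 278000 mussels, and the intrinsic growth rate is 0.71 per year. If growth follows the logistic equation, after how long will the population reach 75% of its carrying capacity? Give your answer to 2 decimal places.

A = (K − N₀)/N₀ = (278000 − 14200)/14200 = 18.577.
Solve 278000/(1 + 18.577·e^(−0.71t)) = 208500: 1 + 18.577·e^(−0.71t) = 1.3333, so e^(−0.71t) = 0.0179429.
−0.71·t = ln(0.0179429) = -4.0206, so t = 4.0206/0.71 = 5.6628.

5.66 years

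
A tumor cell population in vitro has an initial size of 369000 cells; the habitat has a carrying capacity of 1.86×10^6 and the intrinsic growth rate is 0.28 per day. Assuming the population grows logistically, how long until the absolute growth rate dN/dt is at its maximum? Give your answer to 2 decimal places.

4.99 days

Logistic growth is fastest at N = K/2 = 930000.
A = (K − N₀)/N₀ = 4.0407. Set K/(1 + A·e^(−rt)) = K/2 → A·e^(−rt) = 1.
e^(−0.28t) = 1/4.0407 = 0.247485, so t = ln(4.0407)/0.28 = 1.3964/0.28 = 4.9872.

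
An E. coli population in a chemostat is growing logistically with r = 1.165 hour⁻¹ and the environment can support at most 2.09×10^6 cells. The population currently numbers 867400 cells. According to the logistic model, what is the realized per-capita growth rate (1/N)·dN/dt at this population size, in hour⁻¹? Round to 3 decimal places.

0.681 per hour

(1/N)·dN/dt = r(1 − N/K) = 1.165 × (1 − 867400/2.09×10^6).
= 1.165 × 0.58498 = 0.6815.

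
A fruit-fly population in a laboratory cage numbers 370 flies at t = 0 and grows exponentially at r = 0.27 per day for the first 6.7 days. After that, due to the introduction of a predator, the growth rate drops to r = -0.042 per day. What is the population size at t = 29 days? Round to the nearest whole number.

Phase 1: N(6.7) = 370·e^(0.27×6.7) = 370·e^1.809 = 2258.61.
Phase 2 runs for 29 − 6.7 = 22.3 days at r = -0.042.
N(29) = 2258.61·e^(-0.042×22.3) = 2258.61·e^-0.9366 = 885.279.

885 flies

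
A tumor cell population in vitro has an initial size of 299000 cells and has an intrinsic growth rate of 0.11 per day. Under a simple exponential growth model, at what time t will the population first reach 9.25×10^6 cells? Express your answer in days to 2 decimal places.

Set N₀·e^(rt) = 9.25×10^6: e^(0.11·t) = 9.25×10^6/299000 = 30.936.
0.11·t = ln(30.936) = 3.4319, so t = 3.4319/0.11 = 31.199.

31.20 days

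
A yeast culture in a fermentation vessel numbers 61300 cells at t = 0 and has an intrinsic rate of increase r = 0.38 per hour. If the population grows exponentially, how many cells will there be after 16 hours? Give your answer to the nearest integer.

N(t) = N₀·e^(rt) = 61300 × e^(0.38×16) = 61300 × e^6.08.
e^6.08 ≈ 437.03, so N ≈ 61300 × 437.03 = 2.678989×10^7.

26789890 cells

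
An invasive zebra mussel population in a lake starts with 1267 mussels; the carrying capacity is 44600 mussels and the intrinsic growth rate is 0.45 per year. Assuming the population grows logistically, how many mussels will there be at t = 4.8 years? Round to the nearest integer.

A = (K − N₀)/N₀ = (44600 − 1267)/1267 = 34.201.
N(t) = K/(1 + A·e^(−rt)) = 44600/(1 + 34.201×e^(−0.45×4.8)).
e^(−2.16) = 0.11533; denominator = 1 + 34.201×0.11533 = 4.9443.
N = 44600/4.9443 = 9020.55.

9021 mussels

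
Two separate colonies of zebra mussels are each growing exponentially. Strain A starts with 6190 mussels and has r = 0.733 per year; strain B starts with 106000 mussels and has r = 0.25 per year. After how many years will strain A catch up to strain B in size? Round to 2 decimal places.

Set 6190·e^(0.733t) = 106000·e^(0.25t).
e^((0.733 − 0.25)t) = 106000/6190 → e^(0.483·t) = 17.124.
0.483·t = ln(17.124) = 2.8405, so t = 2.8405/0.483 = 5.881.

5.88 years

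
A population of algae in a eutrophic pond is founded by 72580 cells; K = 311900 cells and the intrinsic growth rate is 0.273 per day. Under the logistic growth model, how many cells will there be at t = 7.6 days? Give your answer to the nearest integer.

220567 cells

A = (K − N₀)/N₀ = (311900 − 72580)/72580 = 3.2973.
N(t) = K/(1 + A·e^(−rt)) = 311900/(1 + 3.2973×e^(−0.273×7.6)).
e^(−2.075) = 0.12558; denominator = 1 + 3.2973×0.12558 = 1.4141.
N = 311900/1.4141 = 220567.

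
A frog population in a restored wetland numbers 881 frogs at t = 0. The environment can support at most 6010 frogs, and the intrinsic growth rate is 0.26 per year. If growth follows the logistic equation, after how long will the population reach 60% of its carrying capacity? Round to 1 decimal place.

8.3 years

A = (K − N₀)/N₀ = (6010 − 881)/881 = 5.8218.
Solve 6010/(1 + 5.8218·e^(−0.26t)) = 3606: 1 + 5.8218·e^(−0.26t) = 1.6667, so e^(−0.26t) = 0.114512.
−0.26·t = ln(0.114512) = -2.1671, so t = 2.1671/0.26 = 8.3349.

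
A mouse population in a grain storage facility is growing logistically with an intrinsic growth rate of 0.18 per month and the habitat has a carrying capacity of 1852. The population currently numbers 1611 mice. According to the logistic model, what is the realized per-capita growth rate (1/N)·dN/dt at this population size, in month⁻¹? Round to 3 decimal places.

(1/N)·dN/dt = r(1 − N/K) = 0.18 × (1 − 1611/1852).
= 0.18 × 0.13013 = 0.023423.

0.023 per month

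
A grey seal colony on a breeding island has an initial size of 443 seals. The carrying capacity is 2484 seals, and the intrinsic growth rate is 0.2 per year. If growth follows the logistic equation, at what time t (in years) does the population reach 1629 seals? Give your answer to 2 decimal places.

A = (K − N₀)/N₀ = (2484 − 443)/443 = 4.6072.
Solve 2484/(1 + 4.6072·e^(−0.2t)) = 1629: 1 + 4.6072·e^(−0.2t) = 1.5249, so e^(−0.2t) = 0.113922.
−0.2·t = ln(0.113922) = -2.1722, so t = 2.1722/0.2 = 10.861.

10.86 years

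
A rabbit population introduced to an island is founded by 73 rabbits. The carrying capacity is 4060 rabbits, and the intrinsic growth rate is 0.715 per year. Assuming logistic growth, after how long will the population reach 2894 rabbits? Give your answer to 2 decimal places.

6.87 years

A = (K − N₀)/N₀ = (4060 − 73)/73 = 54.616.
Solve 4060/(1 + 54.616·e^(−0.715t)) = 2894: 1 + 54.616·e^(−0.715t) = 1.4029, so e^(−0.715t) = 0.00737695.
−0.715·t = ln(0.00737695) = -4.9094, so t = 4.9094/0.715 = 6.8663.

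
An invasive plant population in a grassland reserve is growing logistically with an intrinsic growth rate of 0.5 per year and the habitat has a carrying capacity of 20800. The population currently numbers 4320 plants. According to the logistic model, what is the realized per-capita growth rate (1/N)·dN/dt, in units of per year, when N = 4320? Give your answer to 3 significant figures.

0.396 per year

(1/N)·dN/dt = r(1 − N/K) = 0.5 × (1 − 4320/20800).
= 0.5 × 0.79231 = 0.39615.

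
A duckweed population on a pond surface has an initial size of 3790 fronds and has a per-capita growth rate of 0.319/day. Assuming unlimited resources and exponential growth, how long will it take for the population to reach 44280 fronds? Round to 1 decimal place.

7.7 days

Set N₀·e^(rt) = 44280: e^(0.319·t) = 44280/3790 = 11.683.
0.319·t = ln(11.683) = 2.4582, so t = 2.4582/0.319 = 7.7059.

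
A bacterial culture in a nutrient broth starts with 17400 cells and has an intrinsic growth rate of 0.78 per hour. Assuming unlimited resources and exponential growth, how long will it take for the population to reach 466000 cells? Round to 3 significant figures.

4.22 hours

Set N₀·e^(rt) = 466000: e^(0.78·t) = 466000/17400 = 26.782.
0.78·t = ln(26.782) = 3.2877, so t = 3.2877/0.78 = 4.215.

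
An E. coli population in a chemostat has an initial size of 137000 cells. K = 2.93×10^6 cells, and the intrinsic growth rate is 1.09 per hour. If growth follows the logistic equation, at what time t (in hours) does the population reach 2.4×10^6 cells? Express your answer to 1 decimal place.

4.2 hours

A = (K − N₀)/N₀ = (2.93×10^6 − 137000)/137000 = 20.387.
Solve 2.93×10^6/(1 + 20.387·e^(−1.09t)) = 2.4×10^6: 1 + 20.387·e^(−1.09t) = 1.2208, so e^(−1.09t) = 0.0108321.
−1.09·t = ln(0.0108321) = -4.5252, so t = 4.5252/1.09 = 4.1516.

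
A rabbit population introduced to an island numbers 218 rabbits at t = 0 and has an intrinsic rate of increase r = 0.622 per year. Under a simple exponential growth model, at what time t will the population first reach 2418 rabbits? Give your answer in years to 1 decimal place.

Set N₀·e^(rt) = 2418: e^(0.622·t) = 2418/218 = 11.092.
0.622·t = ln(11.092) = 2.4062, so t = 2.4062/0.622 = 3.8685.

3.9 years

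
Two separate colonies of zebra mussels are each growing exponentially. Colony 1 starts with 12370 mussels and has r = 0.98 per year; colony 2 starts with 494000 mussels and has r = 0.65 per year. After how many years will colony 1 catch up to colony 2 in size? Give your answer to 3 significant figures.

11.2 years

Set 12370·e^(0.98t) = 494000·e^(0.65t).
e^((0.98 − 0.65)t) = 494000/12370 → e^(0.33·t) = 39.935.
0.33·t = ln(39.935) = 3.6873, so t = 3.6873/0.33 = 11.174.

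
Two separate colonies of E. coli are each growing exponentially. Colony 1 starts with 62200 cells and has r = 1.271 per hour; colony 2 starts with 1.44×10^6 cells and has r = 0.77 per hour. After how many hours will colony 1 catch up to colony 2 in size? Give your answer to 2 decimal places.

Set 62200·e^(1.271t) = 1.44×10^6·e^(0.77t).
e^((1.271 − 0.77)t) = 1.44×10^6/62200 → e^(0.501·t) = 23.151.
0.501·t = ln(23.151) = 3.142, so t = 3.142/0.501 = 6.2715.

6.27 hours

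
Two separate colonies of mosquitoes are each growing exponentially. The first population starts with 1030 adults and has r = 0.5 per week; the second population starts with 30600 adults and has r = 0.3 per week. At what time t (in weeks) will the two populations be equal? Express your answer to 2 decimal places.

16.96 weeks

Set 1030·e^(0.5t) = 30600·e^(0.3t).
e^((0.5 − 0.3)t) = 30600/1030 → e^(0.2·t) = 29.709.
0.2·t = ln(29.709) = 3.3914, so t = 3.3914/0.2 = 16.957.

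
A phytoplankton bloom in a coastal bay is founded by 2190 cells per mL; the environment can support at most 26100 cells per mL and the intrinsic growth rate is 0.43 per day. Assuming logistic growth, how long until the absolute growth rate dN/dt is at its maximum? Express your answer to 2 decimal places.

5.56 days

Logistic growth is fastest at N = K/2 = 13050.
A = (K − N₀)/N₀ = 10.918. Set K/(1 + A·e^(−rt)) = K/2 → A·e^(−rt) = 1.
e^(−0.43t) = 1/10.918 = 0.0915935, so t = ln(10.918)/0.43 = 2.3904/0.43 = 5.5591.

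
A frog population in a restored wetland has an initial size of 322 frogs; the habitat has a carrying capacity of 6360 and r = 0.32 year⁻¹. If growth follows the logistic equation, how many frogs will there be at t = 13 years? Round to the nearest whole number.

4920 frogs

A = (K − N₀)/N₀ = (6360 − 322)/322 = 18.752.
N(t) = K/(1 + A·e^(−rt)) = 6360/(1 + 18.752×e^(−0.32×13)).
e^(−4.16) = 0.015608; denominator = 1 + 18.752×0.015608 = 1.2927.
N = 6360/1.2927 = 4920.06.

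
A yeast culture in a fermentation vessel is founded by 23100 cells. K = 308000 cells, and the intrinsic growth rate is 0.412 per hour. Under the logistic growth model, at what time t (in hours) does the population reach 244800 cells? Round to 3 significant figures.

9.38 hours

A = (K − N₀)/N₀ = (308000 − 23100)/23100 = 12.333.
Solve 308000/(1 + 12.333·e^(−0.412t)) = 244800: 1 + 12.333·e^(−0.412t) = 1.2582, so e^(−0.412t) = 0.0209327.
−0.412·t = ln(0.0209327) = -3.8664, so t = 3.8664/0.412 = 9.3846.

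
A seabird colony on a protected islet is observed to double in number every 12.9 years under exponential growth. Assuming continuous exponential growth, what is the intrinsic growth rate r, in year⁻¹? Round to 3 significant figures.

r = ln(2)/t_d = 0.6931/12.9 = 0.053732.

0.0537 per year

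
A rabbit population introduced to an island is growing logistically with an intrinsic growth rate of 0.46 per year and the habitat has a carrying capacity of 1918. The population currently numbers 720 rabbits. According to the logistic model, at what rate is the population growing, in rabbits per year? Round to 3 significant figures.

207 rabbits per year

dN/dt = rN(1 − N/K) = 0.46 × 720 × (1 − 720/1918).
1 − 720/1918 = 0.62461; dN/dt = 0.46 × 720 × 0.62461 = 206.87.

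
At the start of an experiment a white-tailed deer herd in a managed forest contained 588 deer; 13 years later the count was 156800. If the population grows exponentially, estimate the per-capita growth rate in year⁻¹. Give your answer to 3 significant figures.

0.430 per year

From N(t) = N₀·e^(rt): e^(r·13) = 156800/588 = 266.67.
r·13 = ln(266.67) = 5.586, so r = 5.586/13 = 0.42969.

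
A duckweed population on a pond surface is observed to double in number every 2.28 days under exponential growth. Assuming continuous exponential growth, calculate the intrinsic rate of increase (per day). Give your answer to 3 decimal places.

r = ln(2)/t_d = 0.6931/2.28 = 0.30401.

0.304 per day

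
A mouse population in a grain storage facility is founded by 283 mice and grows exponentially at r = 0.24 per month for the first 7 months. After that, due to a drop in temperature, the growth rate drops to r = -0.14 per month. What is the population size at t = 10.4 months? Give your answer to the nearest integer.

Phase 1: N(7) = 283·e^(0.24×7) = 283·e^1.68 = 1518.45.
Phase 2 runs for 10.4 − 7 = 3.4 months at r = -0.14.
N(10.4) = 1518.45·e^(-0.14×3.4) = 1518.45·e^-0.476 = 943.359.

943 mice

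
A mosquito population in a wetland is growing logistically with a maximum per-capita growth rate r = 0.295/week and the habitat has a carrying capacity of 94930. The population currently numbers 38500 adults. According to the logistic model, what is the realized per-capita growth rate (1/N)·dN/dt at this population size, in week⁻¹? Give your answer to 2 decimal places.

0.18 per week

(1/N)·dN/dt = r(1 − N/K) = 0.295 × (1 − 38500/94930).
= 0.295 × 0.59444 = 0.17536.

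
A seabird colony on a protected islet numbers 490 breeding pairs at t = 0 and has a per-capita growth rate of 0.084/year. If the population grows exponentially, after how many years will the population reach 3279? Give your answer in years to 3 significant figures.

Set N₀·e^(rt) = 3279: e^(0.084·t) = 3279/490 = 6.6918.
0.084·t = ln(6.6918) = 1.9009, so t = 1.9009/0.084 = 22.63.

22.6 years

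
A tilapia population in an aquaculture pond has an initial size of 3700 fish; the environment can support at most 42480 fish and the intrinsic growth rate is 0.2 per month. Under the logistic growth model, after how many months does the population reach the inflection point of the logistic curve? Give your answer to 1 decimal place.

Logistic growth is fastest at N = K/2 = 21240.
A = (K − N₀)/N₀ = 10.481. Set K/(1 + A·e^(−rt)) = K/2 → A·e^(−rt) = 1.
e^(−0.2t) = 1/10.481 = 0.09541, so t = ln(10.481)/0.2 = 2.3496/0.2 = 11.748.

11.7 months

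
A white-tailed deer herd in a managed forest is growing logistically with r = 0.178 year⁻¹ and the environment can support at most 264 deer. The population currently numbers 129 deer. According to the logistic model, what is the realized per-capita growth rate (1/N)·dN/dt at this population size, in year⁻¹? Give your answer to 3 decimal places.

0.091 per year

(1/N)·dN/dt = r(1 − N/K) = 0.178 × (1 − 129/264).
= 0.178 × 0.51136 = 0.091023.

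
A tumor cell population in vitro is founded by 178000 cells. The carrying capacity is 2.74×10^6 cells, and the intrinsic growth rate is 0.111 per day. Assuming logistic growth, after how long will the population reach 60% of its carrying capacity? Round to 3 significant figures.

27.7 days

A = (K − N₀)/N₀ = (2.74×10^6 − 178000)/178000 = 14.393.
Solve 2.74×10^6/(1 + 14.393·e^(−0.111t)) = 1.644×10^6: 1 + 14.393·e^(−0.111t) = 1.6667, so e^(−0.111t) = 0.046318.
−0.111·t = ln(0.046318) = -3.0722, so t = 3.0722/0.111 = 27.678.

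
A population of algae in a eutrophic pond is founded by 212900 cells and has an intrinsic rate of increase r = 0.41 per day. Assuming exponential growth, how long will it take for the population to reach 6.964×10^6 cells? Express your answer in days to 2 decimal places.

Set N₀·e^(rt) = 6.964×10^6: e^(0.41·t) = 6.964×10^6/212900 = 32.71.
0.41·t = ln(32.71) = 3.4877, so t = 3.4877/0.41 = 8.5066.

8.51 days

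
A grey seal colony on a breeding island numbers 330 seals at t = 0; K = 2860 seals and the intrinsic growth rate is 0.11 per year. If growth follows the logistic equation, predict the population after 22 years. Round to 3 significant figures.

1700 seals

A = (K − N₀)/N₀ = (2860 − 330)/330 = 7.6667.
N(t) = K/(1 + A·e^(−rt)) = 2860/(1 + 7.6667×e^(−0.11×22)).
e^(−2.42) = 0.088922; denominator = 1 + 7.6667×0.088922 = 1.6817.
N = 2860/1.6817 = 1700.63.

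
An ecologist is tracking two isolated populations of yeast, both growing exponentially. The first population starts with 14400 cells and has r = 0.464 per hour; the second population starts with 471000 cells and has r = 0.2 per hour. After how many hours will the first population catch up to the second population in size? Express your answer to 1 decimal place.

13.2 hours

Set 14400·e^(0.464t) = 471000·e^(0.2t).
e^((0.464 − 0.2)t) = 471000/14400 → e^(0.264·t) = 32.708.
0.264·t = ln(32.708) = 3.4876, so t = 3.4876/0.264 = 13.211.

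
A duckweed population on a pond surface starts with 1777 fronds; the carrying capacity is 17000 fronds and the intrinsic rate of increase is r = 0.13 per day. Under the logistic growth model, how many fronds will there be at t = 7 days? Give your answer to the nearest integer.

A = (K − N₀)/N₀ = (17000 − 1777)/1777 = 8.5667.
N(t) = K/(1 + A·e^(−rt)) = 17000/(1 + 8.5667×e^(−0.13×7)).
e^(−0.91) = 0.40252; denominator = 1 + 8.5667×0.40252 = 4.4483.
N = 17000/4.4483 = 3821.69.

3822 fronds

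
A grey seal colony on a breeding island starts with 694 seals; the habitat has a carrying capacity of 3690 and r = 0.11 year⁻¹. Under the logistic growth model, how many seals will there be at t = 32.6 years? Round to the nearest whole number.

3296 seals

A = (K − N₀)/N₀ = (3690 − 694)/694 = 4.317.
N(t) = K/(1 + A·e^(−rt)) = 3690/(1 + 4.317×e^(−0.11×32.6)).
e^(−3.586) = 0.027709; denominator = 1 + 4.317×0.027709 = 1.1196.
N = 3690/1.1196 = 3295.76.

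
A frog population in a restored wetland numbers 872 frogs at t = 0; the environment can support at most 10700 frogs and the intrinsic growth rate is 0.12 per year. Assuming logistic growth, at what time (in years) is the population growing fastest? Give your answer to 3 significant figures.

20.2 years

Logistic growth is fastest at N = K/2 = 5350.
A = (K − N₀)/N₀ = 11.271. Set K/(1 + A·e^(−rt)) = K/2 → A·e^(−rt) = 1.
e^(−0.12t) = 1/11.271 = 0.0887261, so t = ln(11.271)/0.12 = 2.4222/0.12 = 20.185.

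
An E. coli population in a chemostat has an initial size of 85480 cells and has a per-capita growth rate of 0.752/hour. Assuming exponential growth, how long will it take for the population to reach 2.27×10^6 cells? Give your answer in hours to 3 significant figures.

4.36 hours

Set N₀·e^(rt) = 2.27×10^6: e^(0.752·t) = 2.27×10^6/85480 = 26.556.
0.752·t = ln(26.556) = 3.2793, so t = 3.2793/0.752 = 4.3607.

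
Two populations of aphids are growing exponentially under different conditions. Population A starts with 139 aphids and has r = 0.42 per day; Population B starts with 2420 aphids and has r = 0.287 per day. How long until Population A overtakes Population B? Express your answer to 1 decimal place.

21.5 days

Set 139·e^(0.42t) = 2420·e^(0.287t).
e^((0.42 − 0.287)t) = 2420/139 → e^(0.133·t) = 17.41.
0.133·t = ln(17.41) = 2.857, so t = 2.857/0.133 = 21.482.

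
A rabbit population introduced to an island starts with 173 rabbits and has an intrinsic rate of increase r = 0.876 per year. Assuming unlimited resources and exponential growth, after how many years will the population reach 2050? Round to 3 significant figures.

Set N₀·e^(rt) = 2050: e^(0.876·t) = 2050/173 = 11.85.
0.876·t = ln(11.85) = 2.4723, so t = 2.4723/0.876 = 2.8223.

2.82 years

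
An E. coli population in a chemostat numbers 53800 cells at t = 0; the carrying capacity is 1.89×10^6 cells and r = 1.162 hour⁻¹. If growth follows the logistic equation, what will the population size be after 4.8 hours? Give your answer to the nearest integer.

1673948 cells

A = (K − N₀)/N₀ = (1.89×10^6 − 53800)/53800 = 34.13.
N(t) = K/(1 + A·e^(−rt)) = 1.89×10^6/(1 + 34.13×e^(−1.162×4.8)).
e^(−5.578) = 0.0037816; denominator = 1 + 34.13×0.0037816 = 1.1291.
N = 1.89×10^6/1.1291 = 1.673948×10^6.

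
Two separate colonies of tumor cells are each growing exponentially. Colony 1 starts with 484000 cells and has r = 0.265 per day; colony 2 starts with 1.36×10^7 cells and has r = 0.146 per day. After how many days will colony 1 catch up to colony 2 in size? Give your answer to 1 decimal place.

Set 484000·e^(0.265t) = 1.36×10^7·e^(0.146t).
e^((0.265 − 0.146)t) = 1.36×10^7/484000 → e^(0.119·t) = 28.099.
0.119·t = ln(28.099) = 3.3357, so t = 3.3357/0.119 = 28.031.

28.0 days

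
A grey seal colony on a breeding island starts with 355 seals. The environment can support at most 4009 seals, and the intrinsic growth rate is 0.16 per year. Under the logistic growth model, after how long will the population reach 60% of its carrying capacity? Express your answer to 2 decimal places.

17.11 years

A = (K − N₀)/N₀ = (4009 − 355)/355 = 10.293.
Solve 4009/(1 + 10.293·e^(−0.16t)) = 2405.4: 1 + 10.293·e^(−0.16t) = 1.6667, so e^(−0.16t) = 0.0647692.
−0.16·t = ln(0.0647692) = -2.7369, so t = 2.7369/0.16 = 17.106.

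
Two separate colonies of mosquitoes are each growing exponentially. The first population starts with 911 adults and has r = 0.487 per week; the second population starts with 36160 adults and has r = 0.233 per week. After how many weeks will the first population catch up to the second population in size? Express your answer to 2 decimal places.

14.49 weeks

Set 911·e^(0.487t) = 36160·e^(0.233t).
e^((0.487 − 0.233)t) = 36160/911 → e^(0.254·t) = 39.693.
0.254·t = ln(39.693) = 3.6812, so t = 3.6812/0.254 = 14.493.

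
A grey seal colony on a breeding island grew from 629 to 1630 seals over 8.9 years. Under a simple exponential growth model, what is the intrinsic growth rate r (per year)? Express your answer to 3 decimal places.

From N(t) = N₀·e^(rt): e^(r·8.9) = 1630/629 = 2.5914.
r·8.9 = ln(2.5914) = 0.9522, so r = 0.9522/8.9 = 0.10699.

0.107 per year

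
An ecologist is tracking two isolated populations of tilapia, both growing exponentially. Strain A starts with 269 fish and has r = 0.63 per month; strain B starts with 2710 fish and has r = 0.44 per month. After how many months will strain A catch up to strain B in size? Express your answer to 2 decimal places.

12.16 months

Set 269·e^(0.63t) = 2710·e^(0.44t).
e^((0.63 − 0.44)t) = 2710/269 → e^(0.19·t) = 10.074.
0.19·t = ln(10.074) = 2.31, so t = 2.31/0.19 = 12.158.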